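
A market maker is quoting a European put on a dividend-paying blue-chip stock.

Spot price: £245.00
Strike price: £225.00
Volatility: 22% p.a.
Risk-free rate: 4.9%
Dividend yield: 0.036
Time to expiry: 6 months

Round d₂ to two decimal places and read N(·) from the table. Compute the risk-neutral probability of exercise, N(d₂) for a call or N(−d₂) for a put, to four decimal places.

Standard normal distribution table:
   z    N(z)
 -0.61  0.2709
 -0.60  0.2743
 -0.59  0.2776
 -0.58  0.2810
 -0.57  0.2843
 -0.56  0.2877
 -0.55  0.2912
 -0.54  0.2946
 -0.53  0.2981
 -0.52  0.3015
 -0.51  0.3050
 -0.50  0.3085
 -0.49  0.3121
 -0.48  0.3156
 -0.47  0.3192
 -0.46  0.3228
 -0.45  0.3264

T = 0.5;  σ√T = 0.1556
ln(S/K) + (r − q + σ²/2)T = ln(245/225) + (0.049 − 0.036 + 0.22²/2)·0.5 = 0.0852 + 0.0186 = 0.1038
d₁ = 0.1038 / 0.1556 = 0.6670 → 0.67
d₂ = d₁ − σ√T = 0.6670 − 0.1556 = 0.5114 → 0.51
Risk-neutral Pr[S_T < K] = N(−d₂) = N(-0.51) = 0.3050

0.3050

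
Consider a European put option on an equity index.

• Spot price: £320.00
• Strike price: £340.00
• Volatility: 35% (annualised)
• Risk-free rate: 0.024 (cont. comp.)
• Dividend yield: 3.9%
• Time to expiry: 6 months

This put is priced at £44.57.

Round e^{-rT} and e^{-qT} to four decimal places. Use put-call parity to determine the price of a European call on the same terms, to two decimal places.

£22.44

e^(−qT) = e^(−0.039·0.5) = 0.9807;  e^(−rT) = e^(−0.024·0.5) = 0.9881
Put-call parity: C − P = S·e^(−qT) − K·e^(−rT) = 320·0.9807 − 340·0.9881 = 313.8240 − 335.9540 = -22.1300
C = P + (C − P) = 44.57 + (-22.1300) = 22.4400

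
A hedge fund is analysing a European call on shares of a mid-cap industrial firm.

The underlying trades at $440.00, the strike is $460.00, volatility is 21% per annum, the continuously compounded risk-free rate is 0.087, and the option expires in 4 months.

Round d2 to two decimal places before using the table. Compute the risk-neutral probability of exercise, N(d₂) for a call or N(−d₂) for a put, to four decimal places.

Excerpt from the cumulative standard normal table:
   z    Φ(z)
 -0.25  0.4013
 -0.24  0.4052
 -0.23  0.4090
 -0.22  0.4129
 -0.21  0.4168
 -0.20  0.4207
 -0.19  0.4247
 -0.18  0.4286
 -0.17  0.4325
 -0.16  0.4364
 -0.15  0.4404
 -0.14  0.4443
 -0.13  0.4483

σ√T = 0.21 × 0.5774 = 0.1212
ln(S/K) + (r + σ²/2)T = ln(440/460) + (0.087 + 0.21²/2)·0.3333 = -0.0445 + 0.0363 = -0.0081
d₁ = -0.0081 / 0.1212 = -0.0668 which rounds to -0.07
d₂ = d₁ − σ√T = -0.0668 − 0.1212 = -0.1881 which rounds to -0.19
Pr(exercise) under Q = N(d₂) = 0.4247

0.4247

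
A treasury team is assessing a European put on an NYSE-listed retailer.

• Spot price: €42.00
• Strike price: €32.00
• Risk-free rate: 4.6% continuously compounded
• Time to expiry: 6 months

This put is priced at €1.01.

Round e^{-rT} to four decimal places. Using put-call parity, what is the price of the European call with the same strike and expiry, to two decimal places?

exp(−rT) = exp(−0.046·0.5) = 0.9773
Put-call parity: C − P = S − K·e^(−rT) = 42 − 32·0.9773 = 42 − 31.2736 = 10.7264
C = P + (C − P) = 1.01 + (10.7264) = 11.7364

€11.74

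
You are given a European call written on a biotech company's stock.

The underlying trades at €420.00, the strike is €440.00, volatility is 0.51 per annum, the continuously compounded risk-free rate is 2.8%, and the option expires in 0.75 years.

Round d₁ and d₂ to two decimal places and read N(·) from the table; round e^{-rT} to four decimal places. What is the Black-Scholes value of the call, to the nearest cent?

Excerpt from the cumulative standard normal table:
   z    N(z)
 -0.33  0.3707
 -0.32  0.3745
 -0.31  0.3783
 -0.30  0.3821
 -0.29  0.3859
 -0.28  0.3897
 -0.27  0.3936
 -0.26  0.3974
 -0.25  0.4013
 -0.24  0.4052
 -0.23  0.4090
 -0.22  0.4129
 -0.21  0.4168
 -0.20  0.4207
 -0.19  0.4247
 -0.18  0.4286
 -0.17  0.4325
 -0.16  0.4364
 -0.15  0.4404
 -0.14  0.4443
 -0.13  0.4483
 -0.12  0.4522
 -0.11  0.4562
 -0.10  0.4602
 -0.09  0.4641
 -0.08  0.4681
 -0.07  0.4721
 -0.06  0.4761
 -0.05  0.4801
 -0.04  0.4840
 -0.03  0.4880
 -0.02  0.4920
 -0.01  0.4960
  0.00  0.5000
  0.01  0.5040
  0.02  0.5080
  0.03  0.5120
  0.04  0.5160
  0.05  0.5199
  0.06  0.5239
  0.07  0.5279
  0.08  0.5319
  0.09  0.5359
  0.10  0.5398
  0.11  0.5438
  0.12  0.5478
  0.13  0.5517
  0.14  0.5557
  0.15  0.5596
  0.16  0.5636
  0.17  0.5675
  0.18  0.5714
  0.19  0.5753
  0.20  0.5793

€68.81

σ√T = 0.51·√0.75 = 0.4417
d₁ = [ln(420/440) + (0.028 + ½·0.51²)·0.75] / (σ√T) = (-0.0465 + 0.1185) / 0.4417 = 0.1631 which rounds to 0.16
d₂ = 0.1631 − 0.4417 = -0.2786 which rounds to -0.28
exp(−rT) = exp(−0.028·0.75) = 0.9792
N(d₁) = N(0.16) = 0.5636;  N(d₂) = N(-0.28) = 0.3897
C = 420·0.5636 − 440·0.9792·0.3897 = 236.7120 − 167.9015 = 68.8105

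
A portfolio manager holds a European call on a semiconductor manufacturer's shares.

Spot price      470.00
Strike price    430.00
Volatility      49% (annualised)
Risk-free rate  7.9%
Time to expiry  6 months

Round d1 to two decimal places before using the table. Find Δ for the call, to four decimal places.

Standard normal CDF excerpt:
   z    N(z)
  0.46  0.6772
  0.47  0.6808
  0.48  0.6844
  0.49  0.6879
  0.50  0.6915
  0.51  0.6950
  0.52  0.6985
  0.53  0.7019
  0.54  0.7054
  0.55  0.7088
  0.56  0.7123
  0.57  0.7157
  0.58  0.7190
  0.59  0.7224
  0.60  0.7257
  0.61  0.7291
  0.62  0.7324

T = 0.5;  σ√T = 0.3465
d₁ = [ln(470/430) + (0.079 + ½·0.49²)·0.5] / (σ√T) = (0.0889 + 0.0995) / 0.3465 = 0.5440 which rounds to 0.54
N(d₁) = N(0.54) = 0.7054
Δ_call = N(d₁) = 0.7054

0.7054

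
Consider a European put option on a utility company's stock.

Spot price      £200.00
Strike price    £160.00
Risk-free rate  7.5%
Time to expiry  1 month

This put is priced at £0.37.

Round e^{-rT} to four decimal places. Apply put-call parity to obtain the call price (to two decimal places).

e^(−rT) = e^(−0.075·0.08333) = 0.9938
Put-call parity: C − P = S − K·e^(−rT) = 200 − 160·0.9938 = 200 − 159.0080 = 40.9920
C = P + (C − P) = 0.37 + (40.9920) = 41.3620

£41.36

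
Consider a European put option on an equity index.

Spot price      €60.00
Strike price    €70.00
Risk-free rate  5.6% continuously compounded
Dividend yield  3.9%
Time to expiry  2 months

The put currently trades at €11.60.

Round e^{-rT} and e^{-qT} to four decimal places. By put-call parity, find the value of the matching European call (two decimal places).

€1.86

e^(−qT) = e^(−0.039·0.1667) = 0.9935;  e^(−rT) = e^(−0.056·0.1667) = 0.9907
Put-call parity: C − P = S·e^(−qT) − K·e^(−rT) = 60·0.9935 − 70·0.9907 = 59.6100 − 69.3490 = -9.7390
C = P + (C − P) = 11.60 + (-9.7390) = 1.8610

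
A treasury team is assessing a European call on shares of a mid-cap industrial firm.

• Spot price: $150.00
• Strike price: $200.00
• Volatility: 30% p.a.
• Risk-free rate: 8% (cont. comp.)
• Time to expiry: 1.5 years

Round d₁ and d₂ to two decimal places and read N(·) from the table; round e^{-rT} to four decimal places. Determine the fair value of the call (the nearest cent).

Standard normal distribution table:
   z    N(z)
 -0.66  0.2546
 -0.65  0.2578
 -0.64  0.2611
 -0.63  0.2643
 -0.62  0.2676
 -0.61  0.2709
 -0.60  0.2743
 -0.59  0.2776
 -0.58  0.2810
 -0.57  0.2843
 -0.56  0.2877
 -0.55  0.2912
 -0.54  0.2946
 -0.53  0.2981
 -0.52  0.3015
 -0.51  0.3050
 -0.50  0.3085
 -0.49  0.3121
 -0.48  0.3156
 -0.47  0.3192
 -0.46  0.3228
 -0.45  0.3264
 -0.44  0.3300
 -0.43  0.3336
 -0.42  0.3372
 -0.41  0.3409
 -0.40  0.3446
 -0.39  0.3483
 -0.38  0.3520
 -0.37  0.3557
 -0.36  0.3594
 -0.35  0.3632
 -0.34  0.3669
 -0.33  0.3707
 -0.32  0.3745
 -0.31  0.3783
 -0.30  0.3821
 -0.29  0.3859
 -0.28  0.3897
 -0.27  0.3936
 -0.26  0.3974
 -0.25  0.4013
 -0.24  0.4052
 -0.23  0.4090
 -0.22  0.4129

T = 1.5;  σ√T = 0.3674
ln(S/K) + (r + σ²/2)T = ln(150/200) + (0.08 + 0.3²/2)·1.5 = -0.2877 + 0.1875 = -0.1002
d₁ = -0.1002 / 0.3674 = -0.2727 → -0.27
d₂ = d₁ − σ√T = -0.2727 − 0.3674 = -0.6401 → -0.64
exp(−rT) = exp(−0.08·1.5) = 0.8869
N(d₁) = N(-0.27) = 0.3936;  N(d₂) = N(-0.64) = 0.2611
C = 150·0.3936 − 200·0.8869·0.2611 = 59.0400 − 46.3139 = 12.7261

$12.73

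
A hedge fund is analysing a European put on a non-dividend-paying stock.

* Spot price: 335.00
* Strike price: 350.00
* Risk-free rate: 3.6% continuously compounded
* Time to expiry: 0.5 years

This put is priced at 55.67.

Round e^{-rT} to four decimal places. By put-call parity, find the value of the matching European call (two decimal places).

46.90

e^(−rT) = e^(−0.036·0.5) = 0.9822
Put-call parity: C − P = S − K·e^(−rT) = 335 − 350·0.9822 = 335 − 343.7700 = -8.7700
C = P + (C − P) = 55.67 + (-8.7700) = 46.9000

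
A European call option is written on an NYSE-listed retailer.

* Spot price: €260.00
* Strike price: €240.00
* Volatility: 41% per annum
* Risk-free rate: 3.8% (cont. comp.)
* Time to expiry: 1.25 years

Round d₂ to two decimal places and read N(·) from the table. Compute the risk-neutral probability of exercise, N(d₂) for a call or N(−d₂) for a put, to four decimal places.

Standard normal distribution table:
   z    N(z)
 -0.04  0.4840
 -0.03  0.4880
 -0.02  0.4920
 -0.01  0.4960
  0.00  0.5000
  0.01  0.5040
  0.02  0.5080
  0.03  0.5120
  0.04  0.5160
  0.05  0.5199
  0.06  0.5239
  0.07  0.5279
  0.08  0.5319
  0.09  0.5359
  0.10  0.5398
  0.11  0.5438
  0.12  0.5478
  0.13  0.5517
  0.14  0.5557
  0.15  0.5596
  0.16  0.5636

0.5199

σ√T = 0.41 × 1.1180 = 0.4584
d₁ = [ln(260/240) + (0.038 + ½·0.41²)·1.25] / (σ√T) = (0.0800 + 0.1526) / 0.4584 = 0.5074 ⇒ 0.51
d₂ = 0.5074 − 0.4584 = 0.0490 ⇒ 0.05
Pr(exercise) under Q = N(d₂) = 0.5199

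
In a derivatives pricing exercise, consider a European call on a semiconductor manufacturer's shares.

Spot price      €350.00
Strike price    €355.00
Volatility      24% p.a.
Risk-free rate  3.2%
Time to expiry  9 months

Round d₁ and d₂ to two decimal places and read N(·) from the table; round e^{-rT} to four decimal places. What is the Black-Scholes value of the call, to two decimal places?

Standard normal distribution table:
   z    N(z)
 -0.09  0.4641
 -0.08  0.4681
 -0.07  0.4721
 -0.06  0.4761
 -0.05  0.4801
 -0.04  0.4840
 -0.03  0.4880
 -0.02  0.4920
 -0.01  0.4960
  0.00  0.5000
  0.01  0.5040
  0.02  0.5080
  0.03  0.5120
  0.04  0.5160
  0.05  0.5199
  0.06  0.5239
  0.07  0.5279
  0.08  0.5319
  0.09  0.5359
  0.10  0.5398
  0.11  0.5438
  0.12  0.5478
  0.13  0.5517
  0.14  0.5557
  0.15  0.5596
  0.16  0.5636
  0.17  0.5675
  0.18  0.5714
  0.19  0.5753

σ√T = 0.24·√0.75 = 0.2078
d₁ = [ln(350/355) + (0.032 + ½·0.24²)·0.75] / (σ√T) = (-0.0142 + 0.0456) / 0.2078 = 0.1511 → 0.15
d₂ = 0.1511 − 0.2078 = -0.0567 → -0.06
e^(−rT) = e^(−0.032·0.75) = 0.9763
N(d₁) = N(0.15) = 0.5596;  N(d₂) = N(-0.06) = 0.4761
C = 350·0.5596 − 355·0.9763·0.4761 = 195.8600 − 165.0098 = 30.8502

€30.85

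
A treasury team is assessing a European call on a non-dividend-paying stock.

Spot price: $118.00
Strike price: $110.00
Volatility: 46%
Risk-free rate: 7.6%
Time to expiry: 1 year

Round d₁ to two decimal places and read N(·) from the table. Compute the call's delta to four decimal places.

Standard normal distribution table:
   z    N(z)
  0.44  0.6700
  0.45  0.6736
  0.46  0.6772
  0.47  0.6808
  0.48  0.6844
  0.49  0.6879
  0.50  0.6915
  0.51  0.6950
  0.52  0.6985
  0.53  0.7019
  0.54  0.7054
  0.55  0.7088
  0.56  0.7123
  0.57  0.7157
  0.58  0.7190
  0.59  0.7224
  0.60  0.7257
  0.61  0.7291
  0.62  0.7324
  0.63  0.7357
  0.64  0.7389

σ√T = 0.46·√1 = 0.4600
d₁ = [ln(118/110) + (0.076 + 0.46²/2)·1] / 0.4600 = [0.0702 + 0.1818] / 0.4600 = 0.5478 which rounds to 0.55
N(d₁) = N(0.55) = 0.7088
Δ_call = N(d₁) = 0.7088

0.7088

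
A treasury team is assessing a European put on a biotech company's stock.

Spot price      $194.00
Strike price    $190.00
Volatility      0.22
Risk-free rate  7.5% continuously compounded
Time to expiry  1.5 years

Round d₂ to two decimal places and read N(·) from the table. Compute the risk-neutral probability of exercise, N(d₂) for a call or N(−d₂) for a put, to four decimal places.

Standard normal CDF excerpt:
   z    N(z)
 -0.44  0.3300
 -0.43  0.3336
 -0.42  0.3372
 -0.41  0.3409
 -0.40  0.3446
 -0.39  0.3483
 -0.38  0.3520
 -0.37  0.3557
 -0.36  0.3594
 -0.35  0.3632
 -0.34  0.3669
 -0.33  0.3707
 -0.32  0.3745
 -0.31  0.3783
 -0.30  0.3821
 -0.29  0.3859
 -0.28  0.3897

0.3594

T = 1.5;  σ√T = 0.2694
d₁ = [ln(194/190) + (0.075 + 0.22²/2)·1.5] / 0.2694 = [0.0208 + 0.1488] / 0.2694 = 0.6296 → 0.63
d₂ = d₁ − σ√T = 0.6296 − 0.2694 = 0.3601 → 0.36
Risk-neutral Pr[S_T < K] = N(−d₂) = N(-0.36) = 0.3594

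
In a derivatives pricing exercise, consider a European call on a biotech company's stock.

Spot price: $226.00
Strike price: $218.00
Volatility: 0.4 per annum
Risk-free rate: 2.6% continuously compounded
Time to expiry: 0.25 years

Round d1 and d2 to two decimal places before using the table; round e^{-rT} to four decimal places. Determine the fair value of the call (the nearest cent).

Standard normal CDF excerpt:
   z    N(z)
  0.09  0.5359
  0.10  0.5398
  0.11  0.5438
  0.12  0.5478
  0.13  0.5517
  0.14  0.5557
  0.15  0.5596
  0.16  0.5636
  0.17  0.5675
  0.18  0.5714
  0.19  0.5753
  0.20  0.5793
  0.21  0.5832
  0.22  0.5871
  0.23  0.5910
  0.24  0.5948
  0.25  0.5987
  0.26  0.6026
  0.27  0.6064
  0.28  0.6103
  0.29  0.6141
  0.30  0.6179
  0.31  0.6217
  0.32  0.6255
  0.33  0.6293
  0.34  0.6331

$22.73

T = 0.25;  σ√T = 0.2000
d₁ = [ln(226/218) + (0.026 + ½·0.4²)·0.25] / (σ√T) = (0.0360 + 0.0265) / 0.2000 = 0.3127 ⇒ 0.31
d₂ = 0.3127 − 0.2000 = 0.1127 ⇒ 0.11
exp(−rT) = exp(−0.026·0.25) = 0.9935
N(d₁) = N(0.31) = 0.6217;  N(d₂) = N(0.11) = 0.5438
C = 226·0.6217 − 218·0.9935·0.5438 = 140.5042 − 117.7778 = 22.7264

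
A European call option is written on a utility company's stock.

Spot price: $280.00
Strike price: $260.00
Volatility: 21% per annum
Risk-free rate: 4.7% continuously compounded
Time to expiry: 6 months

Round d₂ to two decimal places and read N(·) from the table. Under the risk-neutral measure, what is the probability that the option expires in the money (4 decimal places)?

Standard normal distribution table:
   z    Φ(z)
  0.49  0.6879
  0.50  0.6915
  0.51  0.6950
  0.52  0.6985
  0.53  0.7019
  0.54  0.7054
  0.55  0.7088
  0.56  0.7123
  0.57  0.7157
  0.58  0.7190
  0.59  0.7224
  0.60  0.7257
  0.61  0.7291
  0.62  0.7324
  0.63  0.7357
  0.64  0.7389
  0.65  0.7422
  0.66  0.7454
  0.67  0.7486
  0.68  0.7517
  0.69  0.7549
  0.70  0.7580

0.7190

T = 0.5;  σ√T = 0.1485
d₁ = [ln(280/260) + (0.047 + ½·0.21²)·0.5] / (σ√T) = (0.0741 + 0.0345) / 0.1485 = 0.7316 ⇒ 0.73
d₂ = 0.7316 − 0.1485 = 0.5831 ⇒ 0.58
Risk-neutral Pr[S_T > K] = N(d₂) = N(0.58) = 0.7190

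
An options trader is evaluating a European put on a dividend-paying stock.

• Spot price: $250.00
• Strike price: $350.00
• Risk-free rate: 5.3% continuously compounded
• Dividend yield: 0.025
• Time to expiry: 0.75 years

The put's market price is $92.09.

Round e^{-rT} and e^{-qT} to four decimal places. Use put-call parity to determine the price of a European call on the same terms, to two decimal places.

e^(−qT) = e^(−0.025·0.75) = 0.9814;  e^(−rT) = e^(−0.053·0.75) = 0.9610
Put-call parity: C − P = S·e^(−qT) − K·e^(−rT) = 250·0.9814 − 350·0.9610 = 245.3500 − 336.3500 = -91.0000
C = P + (C − P) = 92.09 + (-91.0000) = 1.0900

$1.09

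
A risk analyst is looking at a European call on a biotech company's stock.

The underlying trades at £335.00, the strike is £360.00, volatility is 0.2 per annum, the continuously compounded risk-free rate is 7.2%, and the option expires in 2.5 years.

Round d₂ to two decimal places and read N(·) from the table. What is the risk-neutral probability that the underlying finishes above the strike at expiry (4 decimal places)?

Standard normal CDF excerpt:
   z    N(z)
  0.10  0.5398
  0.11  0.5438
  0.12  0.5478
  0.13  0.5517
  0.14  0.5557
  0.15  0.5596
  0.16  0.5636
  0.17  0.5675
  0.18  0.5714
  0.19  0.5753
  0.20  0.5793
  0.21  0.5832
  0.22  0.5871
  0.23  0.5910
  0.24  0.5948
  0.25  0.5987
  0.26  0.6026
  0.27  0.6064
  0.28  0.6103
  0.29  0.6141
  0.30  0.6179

T = 2.5;  σ√T = 0.3162
ln(S/K) + (r + σ²/2)T = ln(335/360) + (0.072 + 0.2²/2)·2.5 = -0.0720 + 0.2300 = 0.1580
d₁ = 0.1580 / 0.3162 = 0.4997 ⇒ 0.50
d₂ = d₁ − σ√T = 0.4997 − 0.3162 = 0.1835 ⇒ 0.18
Risk-neutral Pr[S_T > K] = N(d₂) = N(0.18) = 0.5714

0.5714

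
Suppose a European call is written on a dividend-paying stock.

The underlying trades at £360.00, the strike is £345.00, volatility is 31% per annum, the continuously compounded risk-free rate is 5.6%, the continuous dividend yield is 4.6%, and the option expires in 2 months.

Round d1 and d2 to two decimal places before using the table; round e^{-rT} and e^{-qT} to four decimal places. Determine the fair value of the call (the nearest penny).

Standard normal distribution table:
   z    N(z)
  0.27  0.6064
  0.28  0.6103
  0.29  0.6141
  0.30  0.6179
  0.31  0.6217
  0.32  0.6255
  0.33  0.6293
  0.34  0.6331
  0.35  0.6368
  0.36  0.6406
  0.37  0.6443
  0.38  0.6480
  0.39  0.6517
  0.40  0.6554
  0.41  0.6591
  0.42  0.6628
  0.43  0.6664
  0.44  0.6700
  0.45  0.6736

T = 0.1667;  σ√T = 0.1266
d₁ = [ln(360/345) + (0.056 − 0.046 + 0.31²/2)·0.1667] / 0.1266 = [0.0426 + 0.0097] / 0.1266 = 0.4127 ≈ 0.41
d₂ = d₁ − σ√T = 0.4127 − 0.1266 = 0.2862 ≈ 0.29
exp(−qT) = exp(−0.046·0.1667) = 0.9924;  exp(−rT) = exp(−0.056·0.1667) = 0.9907
N(d₁) = N(0.41) = 0.6591;  N(d₂) = N(0.29) = 0.6141
C = 360·0.9924·0.6591 − 345·0.9907·0.6141 = 235.4727 − 209.8942 = 25.5785

£25.58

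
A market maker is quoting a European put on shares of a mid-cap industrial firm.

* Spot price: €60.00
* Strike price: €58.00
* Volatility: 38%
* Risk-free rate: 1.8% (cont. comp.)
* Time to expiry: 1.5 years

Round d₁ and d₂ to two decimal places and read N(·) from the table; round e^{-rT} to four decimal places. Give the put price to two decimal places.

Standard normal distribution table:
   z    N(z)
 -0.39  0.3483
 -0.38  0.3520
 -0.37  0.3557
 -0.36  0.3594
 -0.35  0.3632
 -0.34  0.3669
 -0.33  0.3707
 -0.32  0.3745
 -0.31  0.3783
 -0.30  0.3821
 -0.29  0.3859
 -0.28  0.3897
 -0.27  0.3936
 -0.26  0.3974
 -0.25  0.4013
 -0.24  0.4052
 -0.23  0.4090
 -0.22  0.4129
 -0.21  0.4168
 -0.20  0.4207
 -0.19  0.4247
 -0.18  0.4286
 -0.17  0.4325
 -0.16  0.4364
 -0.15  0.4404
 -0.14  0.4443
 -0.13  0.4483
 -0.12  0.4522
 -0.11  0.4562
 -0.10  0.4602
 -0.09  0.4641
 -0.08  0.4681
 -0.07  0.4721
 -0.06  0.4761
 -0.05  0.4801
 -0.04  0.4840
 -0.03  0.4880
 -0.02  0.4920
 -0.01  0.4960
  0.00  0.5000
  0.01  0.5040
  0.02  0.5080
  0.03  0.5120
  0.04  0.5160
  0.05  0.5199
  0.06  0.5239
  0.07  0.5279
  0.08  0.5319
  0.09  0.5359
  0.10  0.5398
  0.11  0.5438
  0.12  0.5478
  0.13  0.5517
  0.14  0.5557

€8.91

σ√T = 0.38 × 1.2247 = 0.4654
d₁ = [ln(60/58) + (0.018 + 0.38²/2)·1.5] / 0.4654 = [0.0339 + 0.1353] / 0.4654 = 0.3636 ≈ 0.36
d₂ = d₁ − σ√T = 0.3636 − 0.4654 = -0.1018 ≈ -0.10
e^(−rT) = e^(−0.018·1.5) = 0.9734
P = 58·0.9734·N(0.10) − 60·N(-0.36) = 58·0.9734·0.5398 − 60·0.3594 = 30.4756 − 21.5640 = 8.9116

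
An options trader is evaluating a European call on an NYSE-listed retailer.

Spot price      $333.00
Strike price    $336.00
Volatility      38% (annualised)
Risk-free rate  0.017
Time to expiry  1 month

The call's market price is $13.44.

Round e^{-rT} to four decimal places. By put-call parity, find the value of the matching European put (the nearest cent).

exp(−rT) = exp(−0.017·0.08333) = 0.9986
Put-call parity: C − P = S − K·e^(−rT) = 333 − 336·0.9986 = 333 − 335.5296 = -2.5296
P = C − (C − P) = 13.44 − (-2.5296) = 15.9696

$15.97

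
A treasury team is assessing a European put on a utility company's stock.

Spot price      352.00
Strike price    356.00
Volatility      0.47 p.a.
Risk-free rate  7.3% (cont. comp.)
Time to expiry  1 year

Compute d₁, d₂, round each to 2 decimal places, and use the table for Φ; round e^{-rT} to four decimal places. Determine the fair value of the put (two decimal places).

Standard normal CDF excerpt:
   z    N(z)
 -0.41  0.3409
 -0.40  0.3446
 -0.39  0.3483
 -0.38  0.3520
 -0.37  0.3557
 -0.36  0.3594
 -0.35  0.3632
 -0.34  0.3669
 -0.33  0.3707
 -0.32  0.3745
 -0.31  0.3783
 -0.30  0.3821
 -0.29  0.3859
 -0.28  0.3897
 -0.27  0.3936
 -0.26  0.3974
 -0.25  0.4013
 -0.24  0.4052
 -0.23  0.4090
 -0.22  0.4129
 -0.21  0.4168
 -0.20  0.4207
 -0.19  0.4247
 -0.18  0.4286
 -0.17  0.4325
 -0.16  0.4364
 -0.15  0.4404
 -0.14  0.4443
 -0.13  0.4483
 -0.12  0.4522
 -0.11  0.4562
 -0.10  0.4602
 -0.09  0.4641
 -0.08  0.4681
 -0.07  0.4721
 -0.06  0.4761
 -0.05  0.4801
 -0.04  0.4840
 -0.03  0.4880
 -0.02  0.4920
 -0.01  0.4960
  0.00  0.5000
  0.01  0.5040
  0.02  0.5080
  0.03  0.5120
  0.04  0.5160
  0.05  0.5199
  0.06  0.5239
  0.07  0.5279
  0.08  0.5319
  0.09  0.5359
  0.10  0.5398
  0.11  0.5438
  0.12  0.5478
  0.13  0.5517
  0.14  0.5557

σ√T = 0.47·√1 = 0.4700
d₁ = [ln(352/356) + (0.073 + ½·0.47²)·1] / (σ√T) = (-0.0113 + 0.1835) / 0.4700 = 0.3663 which rounds to 0.37
d₂ = 0.3663 − 0.4700 = -0.1037 which rounds to -0.10
e^(−rT) = e^(−0.073·1) = 0.9296
N(−d₂) = N(0.10) = 0.5398;  N(−d₁) = N(-0.37) = 0.3557
P = 356·0.9296·0.5398 − 352·0.3557 = 178.6401 − 125.2064 = 53.4337

53.43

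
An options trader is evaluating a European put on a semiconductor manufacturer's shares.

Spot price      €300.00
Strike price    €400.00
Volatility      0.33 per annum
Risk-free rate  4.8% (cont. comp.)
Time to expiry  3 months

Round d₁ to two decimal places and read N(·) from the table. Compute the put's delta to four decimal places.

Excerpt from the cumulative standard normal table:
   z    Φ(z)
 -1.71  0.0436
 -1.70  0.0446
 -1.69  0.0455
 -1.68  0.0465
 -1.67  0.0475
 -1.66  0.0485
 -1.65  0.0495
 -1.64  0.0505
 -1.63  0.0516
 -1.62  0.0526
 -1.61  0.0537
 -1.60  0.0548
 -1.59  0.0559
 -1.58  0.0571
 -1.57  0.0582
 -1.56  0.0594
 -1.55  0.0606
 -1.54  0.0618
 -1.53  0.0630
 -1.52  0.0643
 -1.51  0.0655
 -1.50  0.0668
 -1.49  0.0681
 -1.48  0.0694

σ√T = 0.33 × 0.5000 = 0.1650
d₁ = [ln(300/400) + (0.048 + 0.33²/2)·0.25] / 0.1650 = [-0.2877 + 0.0256] / 0.1650 = -1.5883 ⇒ -1.59
N(d₁) = N(-1.59) = 0.0559
Δ_put = N(d₁) − 1 = 0.0559 − 1 = -0.9441

-0.9441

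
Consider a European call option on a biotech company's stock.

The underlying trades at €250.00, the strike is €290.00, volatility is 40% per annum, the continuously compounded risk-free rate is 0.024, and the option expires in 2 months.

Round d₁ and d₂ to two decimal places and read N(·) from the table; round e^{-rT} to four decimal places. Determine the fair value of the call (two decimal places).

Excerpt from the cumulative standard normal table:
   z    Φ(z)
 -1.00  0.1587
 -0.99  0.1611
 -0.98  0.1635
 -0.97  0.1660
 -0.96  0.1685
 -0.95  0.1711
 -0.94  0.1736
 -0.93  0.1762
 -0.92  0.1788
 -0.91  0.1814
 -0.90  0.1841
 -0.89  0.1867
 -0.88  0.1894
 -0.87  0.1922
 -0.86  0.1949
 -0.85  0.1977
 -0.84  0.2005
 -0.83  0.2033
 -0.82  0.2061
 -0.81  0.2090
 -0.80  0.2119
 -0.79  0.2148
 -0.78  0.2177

€5.03

σ√T = 0.4 × 0.4082 = 0.1633
d₁ = [ln(250/290) + (0.024 + ½·0.4²)·0.1667] / (σ√T) = (-0.1484 + 0.0173) / 0.1633 = -0.8027 → -0.80
d₂ = -0.8027 − 0.1633 = -0.9660 → -0.97
e^(−rT) = e^(−0.024·0.1667) = 0.9960
C = 250·N(-0.80) − 290·0.9960·N(-0.97) = 250·0.2119 − 290·0.9960·0.1660 = 52.9750 − 47.9474 = 5.0276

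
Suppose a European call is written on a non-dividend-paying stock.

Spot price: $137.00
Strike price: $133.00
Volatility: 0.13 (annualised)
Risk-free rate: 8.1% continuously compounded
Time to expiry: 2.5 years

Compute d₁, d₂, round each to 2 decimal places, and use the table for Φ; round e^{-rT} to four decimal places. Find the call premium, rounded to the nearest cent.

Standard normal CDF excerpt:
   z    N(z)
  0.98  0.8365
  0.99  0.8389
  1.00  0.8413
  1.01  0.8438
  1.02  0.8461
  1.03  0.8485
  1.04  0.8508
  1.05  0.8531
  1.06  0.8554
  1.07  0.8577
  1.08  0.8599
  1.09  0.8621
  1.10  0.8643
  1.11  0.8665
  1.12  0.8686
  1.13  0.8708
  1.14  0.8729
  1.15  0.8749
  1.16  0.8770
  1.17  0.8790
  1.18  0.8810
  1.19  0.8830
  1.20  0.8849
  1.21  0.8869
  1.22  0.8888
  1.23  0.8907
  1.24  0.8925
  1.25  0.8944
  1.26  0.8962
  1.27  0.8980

$29.86

σ√T = 0.13·√2.5 = 0.2055
ln(S/K) + (r + σ²/2)T = ln(137/133) + (0.081 + 0.13²/2)·2.5 = 0.0296 + 0.2236 = 0.2533
d₁ = 0.2533 / 0.2055 = 1.2321 → 1.23
d₂ = d₁ − σ√T = 1.2321 − 0.2055 = 1.0266 → 1.03
e^(−rT) = e^(−0.081·2.5) = 0.8167
N(d₁) = N(1.23) = 0.8907;  N(d₂) = N(1.03) = 0.8485
C = 137·0.8907 − 133·0.8167·0.8485 = 122.0259 − 92.1650 = 29.8609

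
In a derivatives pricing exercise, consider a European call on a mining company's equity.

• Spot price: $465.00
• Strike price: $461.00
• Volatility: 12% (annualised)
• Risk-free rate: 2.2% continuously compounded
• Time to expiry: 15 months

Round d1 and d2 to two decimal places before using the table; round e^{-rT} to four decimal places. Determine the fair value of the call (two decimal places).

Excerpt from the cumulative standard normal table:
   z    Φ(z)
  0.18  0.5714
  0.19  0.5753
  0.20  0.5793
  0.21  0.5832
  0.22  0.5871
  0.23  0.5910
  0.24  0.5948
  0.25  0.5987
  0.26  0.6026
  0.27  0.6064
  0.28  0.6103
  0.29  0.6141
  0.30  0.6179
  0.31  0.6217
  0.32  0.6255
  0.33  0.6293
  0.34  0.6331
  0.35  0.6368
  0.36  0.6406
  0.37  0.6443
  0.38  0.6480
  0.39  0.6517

$34.57

σ√T = 0.12·√1.25 = 0.1342
ln(S/K) + (r + σ²/2)T = ln(465/461) + (0.022 + 0.12²/2)·1.25 = 0.0086 + 0.0365 = 0.0451
d₁ = 0.0451 / 0.1342 = 0.3364 ⇒ 0.34
d₂ = d₁ − σ√T = 0.3364 − 0.1342 = 0.2023 ⇒ 0.20
e^(−rT) = e^(−0.022·1.25) = 0.9729
N(d₁) = N(0.34) = 0.6331;  N(d₂) = N(0.20) = 0.5793
C = 465·0.6331 − 461·0.9729·0.5793 = 294.3915 − 259.8200 = 34.5715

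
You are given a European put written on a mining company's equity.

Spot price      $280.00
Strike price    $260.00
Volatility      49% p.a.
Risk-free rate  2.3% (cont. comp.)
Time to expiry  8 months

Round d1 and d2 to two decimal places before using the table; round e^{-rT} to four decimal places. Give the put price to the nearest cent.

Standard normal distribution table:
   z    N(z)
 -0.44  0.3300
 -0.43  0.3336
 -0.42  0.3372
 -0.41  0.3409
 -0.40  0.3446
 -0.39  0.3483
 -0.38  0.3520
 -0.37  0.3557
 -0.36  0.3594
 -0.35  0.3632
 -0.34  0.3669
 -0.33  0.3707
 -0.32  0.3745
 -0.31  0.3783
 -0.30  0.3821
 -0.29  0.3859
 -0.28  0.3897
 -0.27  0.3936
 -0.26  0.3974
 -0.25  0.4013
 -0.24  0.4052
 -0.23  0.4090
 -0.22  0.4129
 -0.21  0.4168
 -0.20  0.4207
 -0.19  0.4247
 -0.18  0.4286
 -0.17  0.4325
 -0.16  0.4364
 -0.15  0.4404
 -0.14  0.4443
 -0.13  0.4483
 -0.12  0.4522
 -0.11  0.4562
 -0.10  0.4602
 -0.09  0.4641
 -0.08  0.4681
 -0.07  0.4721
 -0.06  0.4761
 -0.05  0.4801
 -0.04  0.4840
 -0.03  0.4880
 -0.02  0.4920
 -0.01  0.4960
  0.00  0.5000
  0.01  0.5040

$31.56

T = 0.6667;  σ√T = 0.4001
ln(S/K) + (r + σ²/2)T = ln(280/260) + (0.023 + 0.49²/2)·0.6667 = 0.0741 + 0.0954 = 0.1695
d₁ = 0.1695 / 0.4001 = 0.4236 which rounds to 0.42
d₂ = d₁ − σ√T = 0.4236 − 0.4001 = 0.0235 which rounds to 0.02
e^(−rT) = e^(−0.023·0.6667) = 0.9848
P = 260·0.9848·N(-0.02) − 280·N(-0.42) = 260·0.9848·0.4920 − 280·0.3372 = 125.9756 − 94.4160 = 31.5596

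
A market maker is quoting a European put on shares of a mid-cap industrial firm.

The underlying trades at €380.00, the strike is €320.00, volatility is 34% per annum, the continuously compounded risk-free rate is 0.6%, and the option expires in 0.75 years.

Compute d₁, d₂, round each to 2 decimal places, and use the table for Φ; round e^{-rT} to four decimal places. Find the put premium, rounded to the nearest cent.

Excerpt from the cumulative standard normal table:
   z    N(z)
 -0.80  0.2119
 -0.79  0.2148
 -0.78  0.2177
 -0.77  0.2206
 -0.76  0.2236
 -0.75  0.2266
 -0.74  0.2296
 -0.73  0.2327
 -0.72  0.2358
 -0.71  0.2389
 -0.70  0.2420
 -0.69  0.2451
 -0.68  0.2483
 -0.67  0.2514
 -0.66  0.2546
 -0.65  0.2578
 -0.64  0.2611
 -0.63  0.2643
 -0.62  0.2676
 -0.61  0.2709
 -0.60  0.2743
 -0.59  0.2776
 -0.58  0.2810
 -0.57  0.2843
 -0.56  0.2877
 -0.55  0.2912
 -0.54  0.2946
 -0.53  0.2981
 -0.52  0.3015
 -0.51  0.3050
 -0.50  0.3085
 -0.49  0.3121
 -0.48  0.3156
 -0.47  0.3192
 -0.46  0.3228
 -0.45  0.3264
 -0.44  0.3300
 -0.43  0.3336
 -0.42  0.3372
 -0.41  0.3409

€17.87

T = 0.75;  σ√T = 0.2944
d₁ = [ln(380/320) + (0.006 + 0.34²/2)·0.75] / 0.2944 = [0.1719 + 0.0479] / 0.2944 = 0.7461 → 0.75
d₂ = d₁ − σ√T = 0.7461 − 0.2944 = 0.4517 → 0.45
e^(−rT) = e^(−0.006·0.75) = 0.9955
N(−d₂) = N(-0.45) = 0.3264;  N(−d₁) = N(-0.75) = 0.2266
P = 320·0.9955·0.3264 − 380·0.2266 = 103.9780 − 86.1080 = 17.8700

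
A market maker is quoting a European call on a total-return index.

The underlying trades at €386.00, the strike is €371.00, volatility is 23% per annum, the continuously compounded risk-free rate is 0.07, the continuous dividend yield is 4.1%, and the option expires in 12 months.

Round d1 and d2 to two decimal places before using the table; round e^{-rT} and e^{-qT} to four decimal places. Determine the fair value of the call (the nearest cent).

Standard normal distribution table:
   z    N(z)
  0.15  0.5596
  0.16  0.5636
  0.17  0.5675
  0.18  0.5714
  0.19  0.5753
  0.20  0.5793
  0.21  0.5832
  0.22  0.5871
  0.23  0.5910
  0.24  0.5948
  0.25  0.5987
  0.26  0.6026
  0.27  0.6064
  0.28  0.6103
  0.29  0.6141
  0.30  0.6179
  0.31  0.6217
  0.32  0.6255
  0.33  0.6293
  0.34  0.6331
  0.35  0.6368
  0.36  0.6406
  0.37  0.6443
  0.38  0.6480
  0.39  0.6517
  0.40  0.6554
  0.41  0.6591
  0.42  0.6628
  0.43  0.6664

€46.53

σ√T = 0.23 × 1.0000 = 0.2300
d₁ = [ln(386/371) + (0.07 − 0.041 + ½·0.23²)·1] / (σ√T) = (0.0396 + 0.0555) / 0.2300 = 0.4134 → 0.41
d₂ = 0.4134 − 0.2300 = 0.1834 → 0.18
exp(−qT) = exp(−0.041·1) = 0.9598;  exp(−rT) = exp(−0.07·1) = 0.9324
N(d₁) = N(0.41) = 0.6591;  N(d₂) = N(0.18) = 0.5714
C = 386·0.9598·0.6591 − 371·0.9324·0.5714 = 244.1852 − 197.6589 = 46.5263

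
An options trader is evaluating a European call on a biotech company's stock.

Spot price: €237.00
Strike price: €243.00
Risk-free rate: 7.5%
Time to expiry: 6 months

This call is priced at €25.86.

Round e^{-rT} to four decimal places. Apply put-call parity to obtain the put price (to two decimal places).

exp(−rT) = exp(−0.075·0.5) = 0.9632
Put-call parity: C − P = S − K·e^(−rT) = 237 − 243·0.9632 = 237 − 234.0576 = 2.9424
P = C − (C − P) = 25.86 − (2.9424) = 22.9176

€22.92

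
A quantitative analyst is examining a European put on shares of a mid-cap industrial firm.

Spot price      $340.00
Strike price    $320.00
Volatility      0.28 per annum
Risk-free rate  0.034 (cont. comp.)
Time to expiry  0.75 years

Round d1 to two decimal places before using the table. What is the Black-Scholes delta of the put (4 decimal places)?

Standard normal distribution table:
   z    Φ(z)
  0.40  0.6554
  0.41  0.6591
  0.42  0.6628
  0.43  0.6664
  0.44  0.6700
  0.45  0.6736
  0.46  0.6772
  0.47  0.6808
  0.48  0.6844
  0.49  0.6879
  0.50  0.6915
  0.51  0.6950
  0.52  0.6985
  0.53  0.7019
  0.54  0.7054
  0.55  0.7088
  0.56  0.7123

-0.3156

T = 0.75;  σ√T = 0.2425
d₁ = [ln(340/320) + (0.034 + ½·0.28²)·0.75] / (σ√T) = (0.0606 + 0.0549) / 0.2425 = 0.4764 which rounds to 0.48
N(d₁) = N(0.48) = 0.6844
Δ_put = N(d₁) − 1 = 0.6844 − 1 = -0.3156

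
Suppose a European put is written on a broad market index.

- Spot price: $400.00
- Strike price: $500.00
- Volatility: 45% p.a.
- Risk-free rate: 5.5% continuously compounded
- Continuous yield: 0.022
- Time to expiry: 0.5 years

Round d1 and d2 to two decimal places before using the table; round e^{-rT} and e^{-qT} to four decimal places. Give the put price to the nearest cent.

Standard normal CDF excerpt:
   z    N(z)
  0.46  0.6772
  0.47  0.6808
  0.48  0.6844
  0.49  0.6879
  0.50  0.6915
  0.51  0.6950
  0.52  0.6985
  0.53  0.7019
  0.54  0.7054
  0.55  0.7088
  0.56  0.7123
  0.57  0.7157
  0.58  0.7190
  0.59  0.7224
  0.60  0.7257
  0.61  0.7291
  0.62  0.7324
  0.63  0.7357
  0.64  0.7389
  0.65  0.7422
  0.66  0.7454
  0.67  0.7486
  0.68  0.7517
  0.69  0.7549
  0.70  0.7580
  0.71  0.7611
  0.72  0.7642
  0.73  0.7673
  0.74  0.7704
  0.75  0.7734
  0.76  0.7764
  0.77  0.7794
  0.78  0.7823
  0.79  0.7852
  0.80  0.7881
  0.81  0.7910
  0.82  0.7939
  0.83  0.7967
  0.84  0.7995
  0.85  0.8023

T = 0.5;  σ√T = 0.3182
ln(S/K) + (r − q + σ²/2)T = ln(400/500) + (0.055 − 0.022 + 0.45²/2)·0.5 = -0.2231 + 0.0671 = -0.1560
d₁ = -0.1560 / 0.3182 = -0.4903 which rounds to -0.49
d₂ = d₁ − σ√T = -0.4903 − 0.3182 = -0.8085 which rounds to -0.81
exp(−qT) = exp(−0.022·0.5) = 0.9891;  exp(−rT) = exp(−0.055·0.5) = 0.9729
N(−d₂) = N(0.81) = 0.7910;  N(−d₁) = N(0.49) = 0.6879
P = 500·0.9729·0.7910 − 400·0.9891·0.6879 = 384.7819 − 272.1608 = 112.6212

$112.62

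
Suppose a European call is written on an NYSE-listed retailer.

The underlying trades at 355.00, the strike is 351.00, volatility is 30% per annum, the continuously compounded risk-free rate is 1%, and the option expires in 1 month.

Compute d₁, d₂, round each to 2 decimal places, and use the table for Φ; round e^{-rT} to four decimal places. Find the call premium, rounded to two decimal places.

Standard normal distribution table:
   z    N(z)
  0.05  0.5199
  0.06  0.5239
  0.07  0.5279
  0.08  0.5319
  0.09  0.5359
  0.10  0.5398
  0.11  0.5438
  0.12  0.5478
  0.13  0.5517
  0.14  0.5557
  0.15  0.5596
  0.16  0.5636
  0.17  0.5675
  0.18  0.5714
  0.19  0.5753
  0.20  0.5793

13.53

T = 0.08333;  σ√T = 0.0866
d₁ = [ln(355/351) + (0.01 + 0.3²/2)·0.08333] / 0.0866 = [0.0113 + 0.0046] / 0.0866 = 0.1838 → 0.18
d₂ = d₁ − σ√T = 0.1838 − 0.0866 = 0.0972 → 0.10
e^(−rT) = e^(−0.01·0.08333) = 0.9992
N(d₁) = N(0.18) = 0.5714;  N(d₂) = N(0.10) = 0.5398
C = 355·0.5714 − 351·0.9992·0.5398 = 202.8470 − 189.3182 = 13.5288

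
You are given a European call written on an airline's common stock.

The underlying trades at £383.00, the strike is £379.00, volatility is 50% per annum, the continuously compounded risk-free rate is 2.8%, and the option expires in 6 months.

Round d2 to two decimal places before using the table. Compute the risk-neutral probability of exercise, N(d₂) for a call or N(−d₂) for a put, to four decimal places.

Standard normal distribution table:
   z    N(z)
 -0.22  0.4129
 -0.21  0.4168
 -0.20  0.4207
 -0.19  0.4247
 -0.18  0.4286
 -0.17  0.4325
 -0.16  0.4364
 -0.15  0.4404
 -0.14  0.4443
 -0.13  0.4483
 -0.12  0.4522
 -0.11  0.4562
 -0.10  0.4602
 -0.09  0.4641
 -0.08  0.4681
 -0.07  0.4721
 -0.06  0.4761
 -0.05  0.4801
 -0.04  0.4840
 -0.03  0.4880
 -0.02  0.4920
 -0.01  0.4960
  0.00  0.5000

T = 0.5;  σ√T = 0.3536
d₁ = [ln(383/379) + (0.028 + 0.5²/2)·0.5] / 0.3536 = [0.0105 + 0.0765] / 0.3536 = 0.2461 ≈ 0.25
d₂ = d₁ − σ√T = 0.2461 − 0.3536 = -0.1075 ≈ -0.11
Pr(exercise) under Q = N(d₂) = 0.4562

0.4562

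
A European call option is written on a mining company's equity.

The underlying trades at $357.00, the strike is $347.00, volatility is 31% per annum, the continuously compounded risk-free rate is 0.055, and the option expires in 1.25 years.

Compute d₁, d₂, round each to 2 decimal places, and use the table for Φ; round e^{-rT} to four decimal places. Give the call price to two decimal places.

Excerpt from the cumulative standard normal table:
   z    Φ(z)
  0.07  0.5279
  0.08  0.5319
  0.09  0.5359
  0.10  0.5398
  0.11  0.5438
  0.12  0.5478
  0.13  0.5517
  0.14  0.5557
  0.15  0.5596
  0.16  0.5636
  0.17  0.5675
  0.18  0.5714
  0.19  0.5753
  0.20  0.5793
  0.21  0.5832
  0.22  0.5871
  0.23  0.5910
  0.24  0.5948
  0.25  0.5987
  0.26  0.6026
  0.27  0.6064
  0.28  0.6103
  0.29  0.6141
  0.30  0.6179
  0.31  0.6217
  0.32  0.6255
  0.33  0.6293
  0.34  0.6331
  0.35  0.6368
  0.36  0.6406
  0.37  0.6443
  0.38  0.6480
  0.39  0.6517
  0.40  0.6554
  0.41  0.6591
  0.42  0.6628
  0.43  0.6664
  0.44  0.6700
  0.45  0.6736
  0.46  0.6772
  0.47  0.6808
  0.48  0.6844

$64.31

σ√T = 0.31·√1.25 = 0.3466
d₁ = [ln(357/347) + (0.055 + 0.31²/2)·1.25] / 0.3466 = [0.0284 + 0.1288] / 0.3466 = 0.4536 → 0.45
d₂ = d₁ − σ√T = 0.4536 − 0.3466 = 0.1070 → 0.11
e^(−rT) = e^(−0.055·1.25) = 0.9336
N(d₁) = N(0.45) = 0.6736;  N(d₂) = N(0.11) = 0.5438
C = 357·0.6736 − 347·0.9336·0.5438 = 240.4752 − 176.1690 = 64.3062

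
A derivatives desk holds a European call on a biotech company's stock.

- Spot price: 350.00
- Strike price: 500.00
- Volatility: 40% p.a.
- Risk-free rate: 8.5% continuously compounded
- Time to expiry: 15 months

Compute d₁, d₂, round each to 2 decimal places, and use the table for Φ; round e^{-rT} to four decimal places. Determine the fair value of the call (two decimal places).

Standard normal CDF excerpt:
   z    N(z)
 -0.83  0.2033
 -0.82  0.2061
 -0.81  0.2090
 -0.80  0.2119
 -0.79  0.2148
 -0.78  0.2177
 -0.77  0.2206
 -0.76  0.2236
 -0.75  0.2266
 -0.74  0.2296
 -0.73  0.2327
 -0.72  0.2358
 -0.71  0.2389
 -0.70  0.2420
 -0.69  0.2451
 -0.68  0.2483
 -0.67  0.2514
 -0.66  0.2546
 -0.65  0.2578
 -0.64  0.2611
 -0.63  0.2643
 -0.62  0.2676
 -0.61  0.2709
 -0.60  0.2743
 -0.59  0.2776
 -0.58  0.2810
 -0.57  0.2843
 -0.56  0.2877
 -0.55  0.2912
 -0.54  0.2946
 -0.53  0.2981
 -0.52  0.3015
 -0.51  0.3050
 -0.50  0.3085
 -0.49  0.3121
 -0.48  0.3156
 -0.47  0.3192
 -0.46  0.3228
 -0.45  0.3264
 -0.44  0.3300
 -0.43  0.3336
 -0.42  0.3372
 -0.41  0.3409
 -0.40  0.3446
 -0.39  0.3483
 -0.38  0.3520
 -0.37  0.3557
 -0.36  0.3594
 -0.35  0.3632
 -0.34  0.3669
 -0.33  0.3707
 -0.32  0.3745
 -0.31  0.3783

σ√T = 0.4·√1.25 = 0.4472
d₁ = [ln(350/500) + (0.085 + 0.4²/2)·1.25] / 0.4472 = [-0.3567 + 0.2063] / 0.4472 = -0.3364 ≈ -0.34
d₂ = d₁ − σ√T = -0.3364 − 0.4472 = -0.7836 ≈ -0.78
e^(−rT) = e^(−0.085·1.25) = 0.8992
N(d₁) = N(-0.34) = 0.3669;  N(d₂) = N(-0.78) = 0.2177
C = 350·0.3669 − 500·0.8992·0.2177 = 128.4150 − 97.8779 = 30.5371

30.54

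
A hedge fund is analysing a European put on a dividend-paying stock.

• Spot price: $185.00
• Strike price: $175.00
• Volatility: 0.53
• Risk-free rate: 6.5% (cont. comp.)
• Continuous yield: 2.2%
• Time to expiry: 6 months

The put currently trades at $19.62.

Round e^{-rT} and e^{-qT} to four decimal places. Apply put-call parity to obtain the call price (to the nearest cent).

$33.20

e^(−qT) = e^(−0.022·0.5) = 0.9891;  e^(−rT) = e^(−0.065·0.5) = 0.9680
Put-call parity: C − P = S·e^(−qT) − K·e^(−rT) = 185·0.9891 − 175·0.9680 = 182.9835 − 169.4000 = 13.5835
C = P + (C − P) = 19.62 + (13.5835) = 33.2035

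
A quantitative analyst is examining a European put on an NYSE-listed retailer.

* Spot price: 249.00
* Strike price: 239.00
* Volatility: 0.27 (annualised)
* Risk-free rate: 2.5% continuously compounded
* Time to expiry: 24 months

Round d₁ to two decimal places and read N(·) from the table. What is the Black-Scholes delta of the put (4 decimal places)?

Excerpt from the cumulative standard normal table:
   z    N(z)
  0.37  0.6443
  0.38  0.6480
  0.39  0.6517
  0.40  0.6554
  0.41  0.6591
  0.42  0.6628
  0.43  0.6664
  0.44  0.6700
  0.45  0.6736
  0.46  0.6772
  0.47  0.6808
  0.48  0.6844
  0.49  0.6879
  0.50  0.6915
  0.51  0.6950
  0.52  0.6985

-0.3336

σ√T = 0.27·√2 = 0.3818
d₁ = [ln(249/239) + (0.025 + 0.27²/2)·2] / 0.3818 = [0.0410 + 0.1229] / 0.3818 = 0.4292 which rounds to 0.43
N(d₁) = N(0.43) = 0.6664
Δ_put = N(d₁) − 1 = 0.6664 − 1 = -0.3336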